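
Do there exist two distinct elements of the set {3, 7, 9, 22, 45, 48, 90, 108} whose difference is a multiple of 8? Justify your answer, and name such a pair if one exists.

No such pair exists.

Two integers differ by a multiple of 8 exactly when they have the same residue mod 8. The residues are 3↦3, 7↦7, 9↦1, 22↦6, 45↦5, 48↦0, 90↦2, 108↦4.
All 8 residues are distinct, so no two elements differ by a multiple of 8.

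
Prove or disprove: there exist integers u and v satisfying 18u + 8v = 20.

gcd(18, 8) = 2, and 2 divides 20, so integer solutions exist.
Dividing through by 2 reduces the equation to 9u + 4v = 10.
Euclidean algorithm: 9 = 2·4 + 1, 4 = 4·1 + 0.
Unwinding: 1 = 9 − 2·4, i.e. 9·1 + 4·(-2) = 1.
Multiplying through by 10: u = 1·10 = 10, v = (-2)·10 = -20 is a solution.
Subtracting 2·4 from u and adding 2·9 to v gives the tidier solution (2, -2).
Check: 18·2 + 8·(-2) = 36 − 16 = 20. ✓

u = 2, v = -2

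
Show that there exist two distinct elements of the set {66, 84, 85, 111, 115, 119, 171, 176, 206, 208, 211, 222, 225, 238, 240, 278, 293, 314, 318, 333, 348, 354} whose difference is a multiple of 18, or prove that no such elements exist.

66 mod 18 = 12 and 84 mod 18 = 12, so 84 − 66 = 18 = 1·18.

66 and 84 are such a pair.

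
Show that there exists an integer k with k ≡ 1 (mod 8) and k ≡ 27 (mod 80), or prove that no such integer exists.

No such integer exists.

Both moduli are multiples of 8 = gcd(8, 80), so any solution would satisfy k ≡ 1 and k ≡ 27 modulo 8 simultaneously.
These are incompatible: 1 − 27 = -26 is not divisible by 8.
So no integer satisfies both congruences.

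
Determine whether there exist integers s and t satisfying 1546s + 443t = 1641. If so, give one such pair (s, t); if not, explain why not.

1546 and 443 are coprime, so 1546s + 443t ranges over all of ℤ.
Run the Euclidean algorithm on 1546 and 443: 1546 = 3·443 + 217, 443 = 2·217 + 9, 217 = 24·9 + 1, 9 = 9·1 + 0.
Unwinding: 1 = 217 − 24·9 = 217 − 24·(443 − 2·217) = −24·443 + 49·217 = −24·443 + 49·(1546 − 3·443) = 49·1546 − 171·443, i.e. 1546·49 + 443·(-171) = 1.
Scaling by 1641 gives the particular solution (s, t) = (80409, -280611).
Shifting by a multiple of (443, −1546) keeps it a solution: s = 80409 − 181·443 = 226, t = -280611 + 181·1546 = -785.
Indeed 1546·226 + 443·(-785) = 349396 − 347755 = 1641.

s = 226, t = -785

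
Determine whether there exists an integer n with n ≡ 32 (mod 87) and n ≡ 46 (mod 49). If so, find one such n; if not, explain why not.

Since 87 and 49 share no common factor, CRT says the pair of congruences has a solution (unique mod 4263).
Write n = 32 + 87t and require 32 + 87t ≡ 46 (mod 49), i.e. 87t ≡ 14 (mod 49).
87 ≡ 38 (mod 49), so this reads 38t ≡ 14 (mod 49). Since 38·40 = 1520 = 31·49 + 1, the inverse of 38 mod 49 is 40.
Therefore t ≡ 40·14 = 560 ≡ 21 (mod 49).
With t = 21: n = 32 + 87·21 = 1859.
Verify: 1859 = 21·87 + 32 and 1859 = 37·49 + 46. ✓

n = 1859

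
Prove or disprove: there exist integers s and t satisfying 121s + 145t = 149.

Since gcd(121, 145) = 1, every integer is an integer combination of 121 and 145.
Euclidean algorithm: 145 = 1·121 + 24, 121 = 5·24 + 1, 24 = 24·1 + 0.
Back-substituting, 1 = 121 − 5·24 = 121 − 5·(145 − 1·121) = −5·145 + 6·121; that is, 121·6 + 145·(-5) = 1.
Scaling by 149 gives the particular solution (s, t) = (894, -745).
Subtracting 6·145 from s and adding 6·121 to t gives the tidier solution (24, -19).
Indeed 121·24 + 145·(-19) = 2904 − 2755 = 149.

s = 24, t = -19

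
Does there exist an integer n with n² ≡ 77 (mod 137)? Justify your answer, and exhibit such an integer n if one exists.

Take n = 25. Then 25² = 625 = 4·137 + 77, so 25² ≡ 77 (mod 137).

n = 25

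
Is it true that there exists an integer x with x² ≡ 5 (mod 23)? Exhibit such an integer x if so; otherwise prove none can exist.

No such integer exists.

Apply Euler's criterion with the prime 23: 5 is a quadratic residue iff 5^11 ≡ 1 (mod 23), and a non-residue iff it is ≡ −1.
Repeated squaring mod 23: 5^2 = 25 ≡ 2; 5^4 ≡ 2² = 4 ≡ 4; 5^8 ≡ 4² = 16 ≡ 16.
Since 11 = 8 + 2 + 1, 5^11 ≡ 16 · 2 · 5; multiplying out mod 23: 16·2 = 32 ≡ 9, then 9·5 = 45 ≡ 22. Thus 5^11 ≡ 22 ≡ −1 (mod 23).
The value −1 means 5 is a non-residue modulo 23, so x² ≡ 5 (mod 23) is impossible.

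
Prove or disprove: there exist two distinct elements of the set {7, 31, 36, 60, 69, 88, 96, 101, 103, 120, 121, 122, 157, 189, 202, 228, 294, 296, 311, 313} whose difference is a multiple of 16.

Both 7 and 103 leave remainder 7 on division by 16; their difference 96 = 6·16 is a multiple of 16.

Yes: 7 and 103.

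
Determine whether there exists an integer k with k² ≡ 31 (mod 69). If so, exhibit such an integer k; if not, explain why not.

k = 10

k = 10 works: 10² = 100, and 100 − 31 = 69 = 1·69.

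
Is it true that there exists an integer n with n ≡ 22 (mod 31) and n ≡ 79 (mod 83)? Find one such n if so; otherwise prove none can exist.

n = 1324

The moduli 31 and 83 are coprime, so by the Chinese Remainder Theorem a unique solution modulo 2573 exists.
Any solution of the first congruence is n = 22 + 31t; substituting into the second, 31t ≡ 79 − 22 ≡ 57 (mod 83).
Invert 31 mod 83 by the Euclidean algorithm: 83 = 2·31 + 21, 31 = 1·21 + 10, 21 = 2·10 + 1, 10 = 10·1 + 0; back-substituting, 1 = 21 − 2·10 = 21 − 2·(31 − 1·21) = −2·31 + 3·21 = −2·31 + 3·(83 − 2·31) = 3·83 − 8·31. Hence 31·(-8) ≡ 1, so 31⁻¹ ≡ -8 ≡ 75 (mod 83).
Therefore t ≡ 75·57 = 4275 ≡ 42 (mod 83).
With t = 42: n = 22 + 31·42 = 1324.
Check: 1324 mod 31 = 22, 1324 mod 83 = 79. ✓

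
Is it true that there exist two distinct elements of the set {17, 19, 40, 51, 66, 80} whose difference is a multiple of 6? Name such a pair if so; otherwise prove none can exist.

Reduce each element modulo 6: 17↦5, 19↦1, 40↦4, 51↦3, 66↦0, 80↦2.
No residue repeats among the 6 elements, so no pair has difference ≡ 0 (mod 6).

There is no such pair.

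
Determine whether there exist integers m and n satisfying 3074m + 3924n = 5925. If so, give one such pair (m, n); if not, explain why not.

There are no such integers.

Any value of 3074m + 3924n is a multiple of gcd(3074, 3924) = 2.
But 5925 = 2·2962 + 1, so 2 ∤ 5925.
Hence no integers m, n satisfy the equation.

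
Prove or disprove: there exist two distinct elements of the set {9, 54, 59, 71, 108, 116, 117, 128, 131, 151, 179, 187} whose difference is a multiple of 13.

Residues mod 13: 9↦9, 54↦2, 59↦7, 71↦6, 108↦4, 116↦12, 117↦0, 128↦11, 131↦1, 151↦8, 179↦10, 187↦5.
These 12 residues are pairwise different, hence no difference of two elements is divisible by 13.

No, no such pair exists.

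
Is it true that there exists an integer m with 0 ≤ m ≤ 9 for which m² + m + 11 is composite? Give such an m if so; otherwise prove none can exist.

No such integer m in that range exists.

The values for m = 0, 1, …, 9 are 11, 13, 17, 23, 31, 41, 53, 67, 83, 101, and each of these is prime.
So no value in the range makes the expression composite.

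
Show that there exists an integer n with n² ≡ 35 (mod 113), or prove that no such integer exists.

Apply Euler's criterion with the prime 113: 35 is a quadratic residue iff 35^56 ≡ 1 (mod 113), and a non-residue iff it is ≡ −1.
Squaring successively (mod 113): 35^2 = 1225 ≡ 95; 35^4 ≡ 95² = 9025 ≡ 98; 35^8 ≡ 98² = 9604 ≡ 112; 35^16 ≡ 112² = 12544 ≡ 1; 35^32 ≡ 1² = 1 ≡ 1.
Since 56 = 32 + 16 + 8, 35^56 ≡ 1 · 1 · 112; multiplying out mod 113: 1·1 = 1 ≡ 1, then 1·112 = 112 ≡ 112. Thus 35^56 ≡ 112 ≡ −1 (mod 113).
By Euler's criterion 35 is a quadratic non-residue mod 113: no n satisfies n² ≡ 35 (mod 113).

No, no such integer exists.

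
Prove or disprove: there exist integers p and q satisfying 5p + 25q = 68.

There are no such integers.

Both 5 and 25 are divisible by gcd(5, 25) = 5, hence so is any combination 5p + 25q.
However 68 leaves remainder 3 on division by 5.
So the equation is unsolvable over ℤ.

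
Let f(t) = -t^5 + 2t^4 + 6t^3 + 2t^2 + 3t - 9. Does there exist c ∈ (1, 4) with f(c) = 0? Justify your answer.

f(1) = 3 and f(4) = -93, which have opposite signs.
f is continuous everywhere (it is a polynomial), in particular on [1, 4].
By the Intermediate Value Theorem f must vanish at some point of (1, 4).

Such a root exists.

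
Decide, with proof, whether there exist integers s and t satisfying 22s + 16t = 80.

s = 0, t = 5

Since gcd(22, 16) = 2 and 80 = 2·40, Bézout's identity guarantees a solution.
Dividing through by 2 reduces the equation to 11s + 8t = 40.
Run the Euclidean algorithm on 11 and 8: 11 = 1·8 + 3, 8 = 2·3 + 2, 3 = 1·2 + 1, 2 = 2·1 + 0.
Back-substituting, 1 = 3 − 1·2 = 3 − (8 − 2·3) = −8 + 3·3 = −8 + 3·(11 − 1·8) = 3·11 − 4·8; that is, 11·3 + 8·(-4) = 1.
Scaling by 40 gives the particular solution (s, t) = (120, -160).
Subtracting 15·8 from s and adding 15·11 to t gives the tidier solution (0, 5).
Check: 22·0 + 16·5 = 0 + 80 = 80. ✓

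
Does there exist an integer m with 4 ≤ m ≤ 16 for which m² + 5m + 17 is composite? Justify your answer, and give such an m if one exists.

m = 8

At m = 8: 8² + 5·8 + 17 = 121 = 11·11, which is composite.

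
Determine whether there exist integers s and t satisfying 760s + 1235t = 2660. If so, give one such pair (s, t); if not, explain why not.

gcd(760, 1235) = 95, and 95 divides 2660, so integer solutions exist.
Dividing through by 95 reduces the equation to 8s + 13t = 28.
Run the Euclidean algorithm on 13 and 8: 13 = 1·8 + 5, 8 = 1·5 + 3, 5 = 1·3 + 2, 3 = 1·2 + 1, 2 = 2·1 + 0.
Back-substituting, 1 = 3 − 1·2 = 3 − (5 − 1·3) = −5 + 2·3 = −5 + 2·(8 − 1·5) = 2·8 − 3·5 = 2·8 − 3·(13 − 1·8) = −3·13 + 5·8; that is, 8·5 + 13·(-3) = 1.
Times 28: 8·140 + 13·(-84) = 28, so (140, -84) solves it.
Shifting by a multiple of (13, −8) keeps it a solution: s = 140 − 10·13 = 10, t = -84 + 10·8 = -4.
Check: 760·10 + 1235·(-4) = 7600 − 4940 = 2660. ✓

s = 10, t = -4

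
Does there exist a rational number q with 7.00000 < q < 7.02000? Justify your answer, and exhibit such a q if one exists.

Multiplying by 51: 51·7.00000 = 357.00000 and 51·7.02000 = 358.02000, so the integer 358 lies strictly between them.
So q = 358/51 works: it is a ratio of integers, and dividing 51·7.00000 < 358 < 51·7.02000 through by 51 gives 7.00000 < 358/51 < 7.02000.

q = 358/51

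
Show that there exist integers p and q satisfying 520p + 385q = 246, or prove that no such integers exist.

Any value of 520p + 385q is a multiple of gcd(520, 385) = 5.
However 246 leaves remainder 1 on division by 5.
Hence no integers p, q satisfy the equation.

No, no such integers exist.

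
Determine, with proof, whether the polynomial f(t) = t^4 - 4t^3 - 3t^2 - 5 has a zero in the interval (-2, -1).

f(-2) = 31 and f(-1) = -3, which have opposite signs.
f is continuous everywhere (it is a polynomial), in particular on [-2, -1].
By the Intermediate Value Theorem, f takes the value 0 somewhere in the open interval.

Such a root exists.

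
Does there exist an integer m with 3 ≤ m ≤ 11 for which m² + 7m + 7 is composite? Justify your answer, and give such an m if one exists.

At m = 11: 11² + 7·11 + 7 = 205 = 5·41, which is composite.

m = 11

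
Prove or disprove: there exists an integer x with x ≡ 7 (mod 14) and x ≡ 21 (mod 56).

Here gcd(14, 56) = 14, and both 7 and 21 leave remainder 7 mod 14, so the system is consistent.
List candidates x ≡ 7 (mod 14): 7, 21. Modulo 56 these are 7, 21; 21 gives 21 as required.
Check: 21 mod 14 = 7, 21 mod 56 = 21. ✓

x = 21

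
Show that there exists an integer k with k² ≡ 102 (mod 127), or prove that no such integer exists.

127 is prime, so by Euler's criterion 102 is a square mod 127 iff 102^((127−1)/2) = 102^63 ≡ 1 (mod 127).
Squaring successively (mod 127): 102^2 = 10404 ≡ 117; 102^4 ≡ 117² = 13689 ≡ 100; 102^8 ≡ 100² = 10000 ≡ 94; 102^16 ≡ 94² = 8836 ≡ 73; 102^32 ≡ 73² = 5329 ≡ 122.
Since 63 = 32 + 16 + 8 + 4 + 2 + 1, 102^63 ≡ 122 · 73 · 94 · 100 · 117 · 102; multiplying out mod 127: 122·73 = 8906 ≡ 16, then 16·94 = 1504 ≡ 107, then 107·100 = 10700 ≡ 32, then 32·117 = 3744 ≡ 61, then 61·102 = 6222 ≡ 126. Thus 102^63 ≡ 126 ≡ −1 (mod 127).
By Euler's criterion 102 is a quadratic non-residue mod 127: no k satisfies k² ≡ 102 (mod 127).

No, no such integer exists.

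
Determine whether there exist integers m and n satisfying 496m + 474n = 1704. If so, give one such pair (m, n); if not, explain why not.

Every value of 496m + 474n is a multiple of gcd(496, 474) = 2; since 2 ∣ 1704, solutions exist.
Dividing through by 2 reduces the equation to 248m + 237n = 852.
Euclidean algorithm: 248 = 1·237 + 11, 237 = 21·11 + 6, 11 = 1·6 + 5, 6 = 1·5 + 1, 5 = 5·1 + 0.
Back-substituting, 1 = 6 − 1·5 = 6 − (11 − 1·6) = −11 + 2·6 = −11 + 2·(237 − 21·11) = 2·237 − 43·11 = 2·237 − 43·(248 − 1·237) = −43·248 + 45·237; that is, 248·(-43) + 237·45 = 1.
Multiplying through by 852: m = (-43)·852 = -36636, n = 45·852 = 38340 is a solution.
Shifting by a multiple of (237, −248) keeps it a solution: m = -36636 + 155·237 = 99, n = 38340 − 155·248 = -100.
Indeed 496·99 + 474·(-100) = 49104 − 47400 = 1704.

m = 99, n = -100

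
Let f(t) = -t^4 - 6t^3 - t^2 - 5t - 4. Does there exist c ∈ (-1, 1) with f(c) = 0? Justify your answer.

f(-1) = 5 and f(1) = -17, which have opposite signs.
As a polynomial, f is continuous on every closed interval.
The Intermediate Value Theorem then guarantees some c ∈ (-1, 1) with f(c) = 0.

Yes, f has a root in the interval.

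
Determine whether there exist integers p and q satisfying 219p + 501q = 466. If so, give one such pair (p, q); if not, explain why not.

No such integers exist.

gcd(219, 501) = 3, so every integer of the form 219p + 501q is a multiple of 3.
However 466 leaves remainder 1 on division by 3.
Therefore 219p + 501q = 466 has no solution in integers.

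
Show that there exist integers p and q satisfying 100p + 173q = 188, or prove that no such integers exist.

p = 78, q = -44

Since gcd(100, 173) = 1, every integer is an integer combination of 100 and 173.
Dividing repeatedly: 173 = 1·100 + 73, 100 = 1·73 + 27, 73 = 2·27 + 19, 27 = 1·19 + 8, 19 = 2·8 + 3, 8 = 2·3 + 2, 3 = 1·2 + 1, 2 = 2·1 + 0.
Working back up the chain: 1 = 3 − 1·2 = 3 − (8 − 2·3) = −8 + 3·3 = −8 + 3·(19 − 2·8) = 3·19 − 7·8 = 3·19 − 7·(27 − 1·19) = −7·27 + 10·19 = −7·27 + 10·(73 − 2·27) = 10·73 − 27·27 = 10·73 − 27·(100 − 1·73) = −27·100 + 37·73 = −27·100 + 37·(173 − 1·100) = 37·173 − 64·100. So 100·(-64) + 173·37 = 1.
Multiplying through by 188: p = (-64)·188 = -12032, q = 37·188 = 6956 is a solution.
The general solution is p = -12032 + 173k, q = 6956 − 100k; taking k = 70 gives the smaller pair p = 78, q = -44.
Indeed 100·78 + 173·(-44) = 7800 − 7612 = 188.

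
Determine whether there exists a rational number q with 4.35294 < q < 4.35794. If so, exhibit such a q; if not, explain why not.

Multiplying by 14: 14·4.35294 = 60.94116 and 14·4.35794 = 61.01116, so the integer 61 lies strictly between them.
Hence 61/14 is a rational number with 4.35294 < 61/14 < 4.35794.

q = 61/14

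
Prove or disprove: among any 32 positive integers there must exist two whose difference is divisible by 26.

Partition the integers by their residue mod 26; there are 26 classes.
Since 32 > 26, two of the 32 integers must share a residue class by the pigeonhole principle; call them a and b.
Then a ≡ b (mod 26), i.e. 26 ∣ (a − b).

True.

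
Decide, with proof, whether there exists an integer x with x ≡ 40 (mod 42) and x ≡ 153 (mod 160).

There is no such integer.

gcd(42, 160) = 2. If x ≡ 40 (mod 42) and x ≡ 153 (mod 160), then x ≡ 40 (mod 2) and x ≡ 153 (mod 2).
But 40 mod 2 = 0 while 153 mod 2 = 1, a contradiction.
Hence the system has no solution.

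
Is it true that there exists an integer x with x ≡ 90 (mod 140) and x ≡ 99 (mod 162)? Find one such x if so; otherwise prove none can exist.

gcd(140, 162) = 2. If x ≡ 90 (mod 140) and x ≡ 99 (mod 162), then x ≡ 90 (mod 2) and x ≡ 99 (mod 2).
However 90 ≡ 0 and 99 ≡ 1 (mod 2), and 0 ≠ 1.
Hence the system has no solution.

No, no such integer exists.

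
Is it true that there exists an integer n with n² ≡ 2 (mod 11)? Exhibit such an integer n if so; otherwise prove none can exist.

No such integer exists.

Computing n² mod 11 for n = 0, 1, …, 5 (enough, by the symmetry n ↦ 11 − n) gives 0, 1, 4, 9, 5, 3.
The set of squares mod 11 is therefore {0, 1, 3, 4, 5, 9}, which does not contain 2.
Therefore n² ≡ 2 (mod 11) has no solution.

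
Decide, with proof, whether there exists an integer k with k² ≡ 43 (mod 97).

Take k = 25. Then 25² = 625 = 6·97 + 43, so 25² ≡ 43 (mod 97).

k = 25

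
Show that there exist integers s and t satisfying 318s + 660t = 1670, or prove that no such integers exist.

gcd(318, 660) = 6, so every integer of the form 318s + 660t is a multiple of 6.
However 1670 leaves remainder 2 on division by 6.
Therefore 318s + 660t = 1670 has no solution in integers.

There are no such integers.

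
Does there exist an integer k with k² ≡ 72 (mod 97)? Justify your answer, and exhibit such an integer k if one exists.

k = 84

k = 84 works: 84² = 7056, and 7056 − 72 = 6984 = 72·97.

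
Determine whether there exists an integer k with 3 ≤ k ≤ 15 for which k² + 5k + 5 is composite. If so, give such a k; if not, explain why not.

At k = 5: 5² + 5·5 + 5 = 55 = 5·11, which is composite.

k = 5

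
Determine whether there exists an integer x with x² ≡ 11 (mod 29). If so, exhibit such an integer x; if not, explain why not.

Apply Euler's criterion with the prime 29: 11 is a quadratic residue iff 11^14 ≡ 1 (mod 29), and a non-residue iff it is ≡ −1.
Squaring successively (mod 29): 11^2 = 121 ≡ 5; 11^4 ≡ 5² = 25 ≡ 25; 11^8 ≡ 25² = 625 ≡ 16.
Since 14 = 8 + 4 + 2, 11^14 ≡ 16 · 25 · 5; multiplying out mod 29: 16·25 = 400 ≡ 23, then 23·5 = 115 ≡ 28. Thus 11^14 ≡ 28 ≡ −1 (mod 29).
By Euler's criterion 11 is a quadratic non-residue mod 29: no x satisfies x² ≡ 11 (mod 29).

No, no such integer exists.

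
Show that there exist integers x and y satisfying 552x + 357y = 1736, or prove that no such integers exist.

No such integers exist.

Both 552 and 357 are divisible by gcd(552, 357) = 3, hence so is any combination 552x + 357y.
However 1736 leaves remainder 2 on division by 3.
Hence no integers x, y satisfy the equation.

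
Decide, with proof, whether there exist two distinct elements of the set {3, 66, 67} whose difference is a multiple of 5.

Two integers differ by a multiple of 5 exactly when they have the same residue mod 5. The residues are 3↦3, 66↦1, 67↦2.
No residue repeats among the 3 elements, so no pair has difference ≡ 0 (mod 5).

There is no such pair.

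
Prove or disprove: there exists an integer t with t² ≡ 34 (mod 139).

t = 27 works: 27² = 729, and 729 − 34 = 695 = 5·139.

t = 27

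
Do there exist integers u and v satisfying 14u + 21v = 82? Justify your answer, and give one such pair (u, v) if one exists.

Any value of 14u + 21v is a multiple of gcd(14, 21) = 7.
But 82 is not a multiple of 7 (it leaves remainder 5).
Therefore 14u + 21v = 82 has no solution in integers.

No, no such integers exist.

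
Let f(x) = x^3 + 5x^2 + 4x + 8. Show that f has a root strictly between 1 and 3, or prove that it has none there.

The endpoint values f(1) = 18 and f(3) = 92 are both positive. Claim: f(x) > 0 for every x in (1, 3).
Shift to the endpoint 1: with x = 1 + u (0 < u < 2), one computes f(1 + u) = u^3 + 8u^2 + 17u + 18.
The nonzero coefficients here are all positive, so for u > 0 every term is positive (or zero), and the constant term 18 is strictly positive.
So f is strictly positive on (1, 3); no root exists in the interval.

f has no root in that interval.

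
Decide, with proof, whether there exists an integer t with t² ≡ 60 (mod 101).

No, no such integer exists.

101 is prime, so by Euler's criterion 60 is a square mod 101 iff 60^((101−1)/2) = 60^50 ≡ 1 (mod 101).
Squaring successively (mod 101): 60^2 = 3600 ≡ 65; 60^4 ≡ 65² = 4225 ≡ 84; 60^8 ≡ 84² = 7056 ≡ 87; 60^16 ≡ 87² = 7569 ≡ 95; 60^32 ≡ 95² = 9025 ≡ 36.
Since 50 = 32 + 16 + 2, 60^50 ≡ 36 · 95 · 65; multiplying out mod 101: 36·95 = 3420 ≡ 87, then 87·65 = 5655 ≡ 100. Thus 60^50 ≡ 100 ≡ −1 (mod 101).
By Euler's criterion 60 is a quadratic non-residue mod 101: no t satisfies t² ≡ 60 (mod 101).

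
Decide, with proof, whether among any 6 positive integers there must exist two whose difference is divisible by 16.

No; for instance {12, 13, 14, 15, 16, 17} is a counterexample.

Try 6 consecutive integers, 12, 13, …, 17. Their remainders mod 16 are 12, 13, 14, 15, 0, 1 — pairwise different, as any 6 ≤ 16 consecutive integers have distinct residues.
The differences between them range over 1, …, 5, none of which is divisible by 16.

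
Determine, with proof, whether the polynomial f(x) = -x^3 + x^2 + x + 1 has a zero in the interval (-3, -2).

f has no root in that interval.

f(-3) = 34 and f(-2) = 11, both positive, so a sign-change argument is unavailable; we show f keeps this sign on the whole interval.
Shift to the endpoint -2: with x = -2 − u (0 < u < 1), one computes f(-2 − u) = u^3 + 7u^2 + 15u + 11.
All 4 nonzero coefficients of this polynomial in u are positive; hence for u > 0 the value is a sum of positive terms (the constant 11 among them).
Therefore f(x) > 0 throughout (-3, -2), and f has no zero there.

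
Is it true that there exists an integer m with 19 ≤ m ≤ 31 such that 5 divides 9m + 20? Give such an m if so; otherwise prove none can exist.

At m = 19 the value 191 is not a multiple of 5. m = 20 works, since 9·20 + 20 = 200 = 40·5.

m = 20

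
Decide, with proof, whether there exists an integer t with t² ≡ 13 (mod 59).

There is no such integer.

Apply Euler's criterion with the prime 59: 13 is a quadratic residue iff 13^29 ≡ 1 (mod 59), and a non-residue iff it is ≡ −1.
Squaring successively (mod 59): 13^2 = 169 ≡ 51; 13^4 ≡ 51² = 2601 ≡ 5; 13^8 ≡ 5² = 25 ≡ 25; 13^16 ≡ 25² = 625 ≡ 35.
Since 29 = 16 + 8 + 4 + 1, 13^29 ≡ 35 · 25 · 5 · 13; multiplying out mod 59: 35·25 = 875 ≡ 49, then 49·5 = 245 ≡ 9, then 9·13 = 117 ≡ 58. Thus 13^29 ≡ 58 ≡ −1 (mod 59).
The value −1 means 13 is a non-residue modulo 59, so t² ≡ 13 (mod 59) is impossible.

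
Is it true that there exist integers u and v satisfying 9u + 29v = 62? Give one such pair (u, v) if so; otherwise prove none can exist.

u = 23, v = -5

Since gcd(9, 29) = 1, every integer is an integer combination of 9 and 29.
Run the Euclidean algorithm on 29 and 9: 29 = 3·9 + 2, 9 = 4·2 + 1, 2 = 2·1 + 0.
Unwinding: 1 = 9 − 4·2 = 9 − 4·(29 − 3·9) = −4·29 + 13·9, i.e. 9·13 + 29·(-4) = 1.
Scaling by 62 gives the particular solution (u, v) = (806, -248).
Shifting by a multiple of (29, −9) keeps it a solution: u = 806 − 27·29 = 23, v = -248 + 27·9 = -5.
Check: 9·23 + 29·(-5) = 207 − 145 = 62. ✓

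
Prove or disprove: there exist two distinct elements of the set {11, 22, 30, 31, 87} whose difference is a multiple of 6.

Two integers differ by a multiple of 6 exactly when they have the same residue mod 6. The residues are 11↦5, 22↦4, 30↦0, 31↦1, 87↦3.
All 5 residues are distinct, so no two elements differ by a multiple of 6.

No, no such pair exists.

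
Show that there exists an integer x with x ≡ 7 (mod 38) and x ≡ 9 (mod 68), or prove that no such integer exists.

x = 349

Here gcd(38, 68) = 2, and both 7 and 9 leave remainder 1 mod 2, so the system is consistent.
Write x = 7 + 38t. Then 38t ≡ 9 − 7 ≡ 2 (mod 68); dividing through by 2 gives 19t ≡ 1 (mod 34).
Since 19·9 = 171 = 5·34 + 1, the inverse of 19 mod 34 is 9.
Therefore t ≡ 9·1 = 9 (mod 34).
Then x = 7 + 38·9 = 349.
Indeed 349 ≡ 7 (mod 38) and 349 ≡ 9 (mod 68).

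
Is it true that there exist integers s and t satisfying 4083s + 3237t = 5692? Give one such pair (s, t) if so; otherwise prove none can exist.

No such integers exist.

Both 4083 and 3237 are divisible by gcd(4083, 3237) = 3, hence so is any combination 4083s + 3237t.
But 5692 is not a multiple of 3 (it leaves remainder 1).
Therefore 4083s + 3237t = 5692 has no solution in integers.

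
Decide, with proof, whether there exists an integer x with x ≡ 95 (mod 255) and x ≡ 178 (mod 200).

gcd(255, 200) = 5. If x ≡ 95 (mod 255) and x ≡ 178 (mod 200), then x ≡ 95 (mod 5) and x ≡ 178 (mod 5).
However 95 ≡ 0 and 178 ≡ 3 (mod 5), and 0 ≠ 3.
So no integer satisfies both congruences.

There is no such integer.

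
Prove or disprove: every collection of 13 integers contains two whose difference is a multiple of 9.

Partition the integers by their residue mod 9; there are 9 classes.
Since 13 > 9, two of the 13 integers must share a residue class by the pigeonhole principle; call them a and b.
Equal remainders mean a − b ≡ 0 (mod 9), so 9 divides their difference.

Yes.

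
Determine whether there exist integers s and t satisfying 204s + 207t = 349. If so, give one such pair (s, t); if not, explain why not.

No, no such integers exist.

Both 204 and 207 are divisible by gcd(204, 207) = 3, hence so is any combination 204s + 207t.
But 349 = 3·116 + 1, so 3 ∤ 349.
So the equation is unsolvable over ℤ.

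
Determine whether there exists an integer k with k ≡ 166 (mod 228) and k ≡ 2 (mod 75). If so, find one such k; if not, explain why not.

There is no such integer.

Reduce both congruences modulo 3, which divides 228 and 75: they say k ≡ 166 (mod 3) and k ≡ 2 (mod 3).
These are incompatible: 166 − 2 = 164 is not divisible by 3.
Hence the system has no solution.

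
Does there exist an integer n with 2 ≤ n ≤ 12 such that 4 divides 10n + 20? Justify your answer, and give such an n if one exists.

n = 2

At n = 2 we get 10·2 + 20 = 40, and 40 = 4·10.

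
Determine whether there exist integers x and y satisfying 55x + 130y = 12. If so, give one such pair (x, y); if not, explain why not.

There are no such integers.

gcd(55, 130) = 5, so every integer of the form 55x + 130y is a multiple of 5.
However 12 leaves remainder 2 on division by 5.
Hence no integers x, y satisfy the equation.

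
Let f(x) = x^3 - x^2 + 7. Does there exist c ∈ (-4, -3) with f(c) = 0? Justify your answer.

f(-4) = -73 and f(-3) = -29, both negative, so a sign-change argument is unavailable; we show f keeps this sign on the whole interval.
Shift to the endpoint -3: with x = -3 − u (0 < u < 1), one computes f(-3 − u) = -u^3 - 10u^2 - 33u - 29.
All 4 nonzero coefficients of this polynomial in u are negative; hence for u > 0 the value is a sum of negative terms (the constant -29 among them).
So f is strictly negative on (-4, -3); no root exists in the interval.

f has no root in that interval.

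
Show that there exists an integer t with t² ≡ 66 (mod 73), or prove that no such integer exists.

Apply Euler's criterion with the prime 73: 66 is a quadratic residue iff 66^36 ≡ 1 (mod 73), and a non-residue iff it is ≡ −1.
Squaring successively (mod 73): 66^2 = 4356 ≡ 49; 66^4 ≡ 49² = 2401 ≡ 65; 66^8 ≡ 65² = 4225 ≡ 64; 66^16 ≡ 64² = 4096 ≡ 8; 66^32 ≡ 8² = 64 ≡ 64.
Since 36 = 32 + 4, 66^36 ≡ 64 · 65; multiplying out mod 73: 64·65 = 4160 ≡ 72. Thus 66^36 ≡ 72 ≡ −1 (mod 73).
The value −1 means 66 is a non-residue modulo 73, so t² ≡ 66 (mod 73) is impossible.

No such integer exists.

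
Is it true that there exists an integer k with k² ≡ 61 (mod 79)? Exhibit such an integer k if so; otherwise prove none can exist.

Apply Euler's criterion with the prime 79: 61 is a quadratic residue iff 61^39 ≡ 1 (mod 79), and a non-residue iff it is ≡ −1.
Repeated squaring mod 79: 61^2 = 3721 ≡ 8; 61^4 ≡ 8² = 64 ≡ 64; 61^8 ≡ 64² = 4096 ≡ 67; 61^16 ≡ 67² = 4489 ≡ 65; 61^32 ≡ 65² = 4225 ≡ 38.
Since 39 = 32 + 4 + 2 + 1, 61^39 ≡ 38 · 64 · 8 · 61; multiplying out mod 79: 38·64 = 2432 ≡ 62, then 62·8 = 496 ≡ 22, then 22·61 = 1342 ≡ 78. Thus 61^39 ≡ 78 ≡ −1 (mod 79).
By Euler's criterion 61 is a quadratic non-residue mod 79: no k satisfies k² ≡ 61 (mod 79).

No, no such integer exists.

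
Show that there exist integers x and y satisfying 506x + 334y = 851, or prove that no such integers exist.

There are no such integers.

Any value of 506x + 334y is a multiple of gcd(506, 334) = 2.
However 851 leaves remainder 1 on division by 2.
So the equation is unsolvable over ℤ.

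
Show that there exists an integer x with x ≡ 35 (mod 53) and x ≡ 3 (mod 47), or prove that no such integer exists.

Since 53 and 47 share no common factor, CRT says the pair of congruences has a solution (unique mod 2491).
Write x = 35 + 53t and require 35 + 53t ≡ 3 (mod 47), i.e. 53t ≡ 15 (mod 47).
53 ≡ 6 (mod 47), so this reads 6t ≡ 15 (mod 47). Invert 6 mod 47 by the Euclidean algorithm: 47 = 7·6 + 5, 6 = 1·5 + 1, 5 = 5·1 + 0; back-substituting, 1 = 6 − 1·5 = 6 − (47 − 7·6) = −47 + 8·6. Hence 6·8 ≡ 1, so 6⁻¹ ≡ 8 (mod 47).
Therefore t ≡ 8·15 = 120 ≡ 26 (mod 47).
Taking t = 26 gives x = 35 + 53·26 = 1413.
Verify: 1413 = 26·53 + 35 and 1413 = 30·47 + 3. ✓

x = 1413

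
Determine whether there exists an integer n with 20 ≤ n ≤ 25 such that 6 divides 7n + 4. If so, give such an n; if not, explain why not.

n = 20

n = 20 works, since 7·20 + 4 = 144 = 24·6.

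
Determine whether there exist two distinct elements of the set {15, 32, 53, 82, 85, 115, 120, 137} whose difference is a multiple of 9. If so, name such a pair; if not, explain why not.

Two integers differ by a multiple of 9 exactly when they have the same residue mod 9. The residues are 15↦6, 32↦5, 53↦8, 82↦1, 85↦4, 115↦7, 120↦3, 137↦2.
No residue repeats among the 8 elements, so no pair has difference ≡ 0 (mod 9).

There is no such pair.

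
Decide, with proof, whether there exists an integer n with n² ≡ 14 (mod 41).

No, no such integer exists.

41 is prime, so by Euler's criterion 14 is a square mod 41 iff 14^((41−1)/2) = 14^20 ≡ 1 (mod 41).
Repeated squaring mod 41: 14^2 = 196 ≡ 32; 14^4 ≡ 32² = 1024 ≡ 40; 14^8 ≡ 40² = 1600 ≡ 1; 14^16 ≡ 1² = 1 ≡ 1.
Since 20 = 16 + 4, 14^20 ≡ 1 · 40; multiplying out mod 41: 1·40 = 40 ≡ 40. Thus 14^20 ≡ 40 ≡ −1 (mod 41).
The value −1 means 14 is a non-residue modulo 41, so n² ≡ 14 (mod 41) is impossible.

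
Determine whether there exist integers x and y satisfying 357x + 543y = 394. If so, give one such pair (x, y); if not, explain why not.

gcd(357, 543) = 3, so every integer of the form 357x + 543y is a multiple of 3.
But 394 = 3·131 + 1, so 3 ∤ 394.
Hence no integers x, y satisfy the equation.

No, no such integers exist.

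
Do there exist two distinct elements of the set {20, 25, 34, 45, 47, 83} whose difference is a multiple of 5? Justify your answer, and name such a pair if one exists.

Yes: 20 and 25.

Reduce each element mod 5: 20↦0, 25↦0, 34↦4, 45↦0, 47↦2, 83↦3. The residue 0 repeats (at 20 and 25), and 25 − 20 = 5 = 1·5.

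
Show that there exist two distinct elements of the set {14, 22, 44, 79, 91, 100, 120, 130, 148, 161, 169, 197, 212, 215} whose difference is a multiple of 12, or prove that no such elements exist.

22 mod 12 = 10 and 130 mod 12 = 10, so 130 − 22 = 108 = 9·12.

Yes: 22 and 130.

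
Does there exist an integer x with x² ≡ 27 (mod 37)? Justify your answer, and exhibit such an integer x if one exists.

x = 8

x = 8 works: 8² = 64, and 64 − 27 = 37 = 1·37.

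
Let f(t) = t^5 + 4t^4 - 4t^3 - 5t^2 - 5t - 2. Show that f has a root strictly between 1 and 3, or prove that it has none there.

Yes, f has a root in the interval.

f(1) = -11 and f(3) = 397, which have opposite signs.
Since f is a polynomial it is continuous on [1, 3].
By the Intermediate Value Theorem, f takes the value 0 somewhere in the open interval.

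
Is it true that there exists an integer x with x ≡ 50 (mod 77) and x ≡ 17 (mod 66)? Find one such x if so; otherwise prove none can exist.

x = 281

Here gcd(77, 66) = 11, and both 50 and 17 leave remainder 6 mod 11, so the system is consistent.
The integers ≡ 50 (mod 77) are 50, 127, 204, 281, …; their remainders mod 66 are 50, 61, 6, 17, so x = 281 is the first that is ≡ 17 (mod 66).
Check: 281 mod 77 = 50, 281 mod 66 = 17. ✓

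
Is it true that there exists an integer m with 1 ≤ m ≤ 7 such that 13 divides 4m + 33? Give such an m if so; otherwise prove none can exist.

For m = 1, 2, …, 7 the values of 4m + 33 modulo 13 are 11, 2, 6, 10, 1, 5, 9 respectively.
None is 0, so 13 never divides 4m + 33 on this range.

No, no such integer m in that range exists.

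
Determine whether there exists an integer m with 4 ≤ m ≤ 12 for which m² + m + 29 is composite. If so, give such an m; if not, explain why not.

At m = 11: 11² + 11 + 29 = 161 = 7·23, which is composite.

m = 11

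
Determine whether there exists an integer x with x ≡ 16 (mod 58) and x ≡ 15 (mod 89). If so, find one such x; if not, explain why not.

x = 1350

gcd(58, 89) = 1, so the Chinese Remainder Theorem guarantees exactly one residue class mod 5162 satisfying both.
Write x = 16 + 58t and require 16 + 58t ≡ 15 (mod 89), i.e. 58t ≡ 88 (mod 89).
Since 58·66 = 3828 = 43·89 + 1, the inverse of 58 mod 89 is 66.
Multiplying by 66: t ≡ 66·88 = 5808 ≡ 23 (mod 89).
With t = 23: x = 16 + 58·23 = 1350.
Indeed 1350 ≡ 16 (mod 58) and 1350 ≡ 15 (mod 89).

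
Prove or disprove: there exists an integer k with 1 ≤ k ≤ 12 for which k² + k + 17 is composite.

No, no such integer k in that range exists.

The values for k = 1, 2, …, 12 are 19, 23, 29, 37, 47, 59, 73, 89, 107, 127, 149, 173, and each of these is prime.
So no value in the range makes the expression composite.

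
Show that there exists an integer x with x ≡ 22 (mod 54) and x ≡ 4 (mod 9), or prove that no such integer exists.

x = 22

Here gcd(54, 9) = 9, and both 22 and 4 leave remainder 4 mod 9, so the system is consistent.
In fact x = 22 itself already satisfies 22 mod 9 = 4.
Indeed 22 ≡ 22 (mod 54) and 22 ≡ 4 (mod 9).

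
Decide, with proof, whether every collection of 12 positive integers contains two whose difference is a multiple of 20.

No; for instance {21, 22, 23, 24, 25, 26, 27, 28, 29, 30, 31, 32} is a counterexample.

Try 12 consecutive integers, 21, 22, …, 32. Their remainders mod 20 are 1, 2, 3, 4, 5, 6, 7, 8, 9, 10, 11, 12 — pairwise different, as any 12 ≤ 20 consecutive integers have distinct residues.
No two share a residue, so no pair has difference divisible by 20; the claim fails for this set.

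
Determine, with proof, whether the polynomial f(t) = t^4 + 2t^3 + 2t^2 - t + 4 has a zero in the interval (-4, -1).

f(-4) = 168 and f(-1) = 6, both positive, so a sign-change argument is unavailable; we show f keeps this sign on the whole interval.
Substitute t = -1 − u, where 0 < u < 3 on the interval. Expanding, f(-1 − u) = u^4 + 2u^3 + 2u^2 + 3u + 6.
All 5 nonzero coefficients of this polynomial in u are positive; hence for u > 0 the value is a sum of positive terms (the constant 6 among them).
So f is strictly positive on (-4, -1); no root exists in the interval.

No.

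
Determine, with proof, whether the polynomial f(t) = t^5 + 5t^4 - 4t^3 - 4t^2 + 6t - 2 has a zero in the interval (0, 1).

f(0) = -2 and f(1) = 2, which have opposite signs.
Since f is a polynomial it is continuous on [0, 1].
By the Intermediate Value Theorem, f takes the value 0 somewhere in the open interval.

Yes, f has a root in the interval.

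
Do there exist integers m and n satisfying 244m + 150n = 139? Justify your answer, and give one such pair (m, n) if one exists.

No such integers exist.

Any value of 244m + 150n is a multiple of gcd(244, 150) = 2.
However 139 leaves remainder 1 on division by 2.
So the equation is unsolvable over ℤ.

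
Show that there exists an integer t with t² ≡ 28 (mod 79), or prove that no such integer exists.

79 is prime, so by Euler's criterion 28 is a square mod 79 iff 28^((79−1)/2) = 28^39 ≡ 1 (mod 79).
Repeated squaring mod 79: 28^2 = 784 ≡ 73; 28^4 ≡ 73² = 5329 ≡ 36; 28^8 ≡ 36² = 1296 ≡ 32; 28^16 ≡ 32² = 1024 ≡ 76; 28^32 ≡ 76² = 5776 ≡ 9.
Since 39 = 32 + 4 + 2 + 1, 28^39 ≡ 9 · 36 · 73 · 28; multiplying out mod 79: 9·36 = 324 ≡ 8, then 8·73 = 584 ≡ 31, then 31·28 = 868 ≡ 78. Thus 28^39 ≡ 78 ≡ −1 (mod 79).
By Euler's criterion 28 is a quadratic non-residue mod 79: no t satisfies t² ≡ 28 (mod 79).

No such integer exists.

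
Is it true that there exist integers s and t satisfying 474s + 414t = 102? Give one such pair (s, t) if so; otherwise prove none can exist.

Since gcd(474, 414) = 6 and 102 = 6·17, Bézout's identity guarantees a solution.
Dividing through by 6 reduces the equation to 79s + 69t = 17.
Dividing repeatedly: 79 = 1·69 + 10, 69 = 6·10 + 9, 10 = 1·9 + 1, 9 = 9·1 + 0.
Back-substituting, 1 = 10 − 1·9 = 10 − (69 − 6·10) = −69 + 7·10 = −69 + 7·(79 − 1·69) = 7·79 − 8·69; that is, 79·7 + 69·(-8) = 1.
Times 17: 79·119 + 69·(-136) = 17, so (119, -136) solves it.
Subtracting 1·69 from s and adding 1·79 to t gives the tidier solution (50, -57).
Check: 474·50 + 414·(-57) = 23700 − 23598 = 102. ✓

s = 50, t = -57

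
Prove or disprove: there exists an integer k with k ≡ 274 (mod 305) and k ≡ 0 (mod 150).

gcd(305, 150) = 5. If k ≡ 274 (mod 305) and k ≡ 0 (mod 150), then k ≡ 274 (mod 5) and k ≡ 0 (mod 5).
But 274 mod 5 = 4 while 0 mod 5 = 0, a contradiction.
Hence the system has no solution.

No, no such integer exists.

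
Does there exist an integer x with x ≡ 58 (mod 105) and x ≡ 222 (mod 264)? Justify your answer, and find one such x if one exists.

No such integer exists.

Both moduli are multiples of 3 = gcd(105, 264), so any solution would satisfy x ≡ 58 and x ≡ 222 modulo 3 simultaneously.
These are incompatible: 58 − 222 = -164 is not divisible by 3.
So no integer satisfies both congruences.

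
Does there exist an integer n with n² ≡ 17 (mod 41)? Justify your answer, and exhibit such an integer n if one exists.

41 is prime, so by Euler's criterion 17 is a square mod 41 iff 17^((41−1)/2) = 17^20 ≡ 1 (mod 41).
Repeated squaring mod 41: 17^2 = 289 ≡ 2; 17^4 ≡ 2² = 4 ≡ 4; 17^8 ≡ 4² = 16 ≡ 16; 17^16 ≡ 16² = 256 ≡ 10.
Since 20 = 16 + 4, 17^20 ≡ 10 · 4; multiplying out mod 41: 10·4 = 40 ≡ 40. Thus 17^20 ≡ 40 ≡ −1 (mod 41).
By Euler's criterion 17 is a quadratic non-residue mod 41: no n satisfies n² ≡ 17 (mod 41).

There is no such integer.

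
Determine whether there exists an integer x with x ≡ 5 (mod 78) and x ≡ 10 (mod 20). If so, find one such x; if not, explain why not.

No, no such integer exists.

gcd(78, 20) = 2. If x ≡ 5 (mod 78) and x ≡ 10 (mod 20), then x ≡ 5 (mod 2) and x ≡ 10 (mod 2).
However 5 ≡ 1 and 10 ≡ 0 (mod 2), and 1 ≠ 0.
So no integer satisfies both congruences.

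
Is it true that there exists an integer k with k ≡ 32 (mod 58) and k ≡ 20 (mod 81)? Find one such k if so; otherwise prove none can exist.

k = 4556

Since 58 and 81 share no common factor, CRT says the pair of congruences has a solution (unique mod 4698).
Write k = 32 + 58t and require 32 + 58t ≡ 20 (mod 81), i.e. 58t ≡ 69 (mod 81).
To invert 58 modulo 81: 81 = 1·58 + 23, 58 = 2·23 + 12, 23 = 1·12 + 11, 12 = 1·11 + 1, 11 = 11·1 + 0, and unwinding, 1 = 12 − 1·11 = 12 − (23 − 1·12) = −23 + 2·12 = −23 + 2·(58 − 2·23) = 2·58 − 5·23 = 2·58 − 5·(81 − 1·58) = −5·81 + 7·58. Thus 58⁻¹ ≡ 7 (mod 81).
Therefore t ≡ 7·69 = 483 ≡ 78 (mod 81).
With t = 78: k = 32 + 58·78 = 4556.
Check: 4556 mod 58 = 32, 4556 mod 81 = 20. ✓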